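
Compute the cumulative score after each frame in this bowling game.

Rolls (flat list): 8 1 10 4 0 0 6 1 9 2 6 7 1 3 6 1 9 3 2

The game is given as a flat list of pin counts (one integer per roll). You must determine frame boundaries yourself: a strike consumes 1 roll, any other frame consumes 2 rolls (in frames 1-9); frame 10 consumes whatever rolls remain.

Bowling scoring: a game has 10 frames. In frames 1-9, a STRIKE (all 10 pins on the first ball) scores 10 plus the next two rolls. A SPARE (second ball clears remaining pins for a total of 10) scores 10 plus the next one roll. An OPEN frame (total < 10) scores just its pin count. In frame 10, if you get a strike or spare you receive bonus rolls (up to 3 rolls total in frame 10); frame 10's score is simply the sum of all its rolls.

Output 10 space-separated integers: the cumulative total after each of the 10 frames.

Answer: 9 23 27 33 45 53 61 70 83 88

Derivation:
Frame 1: OPEN (8+1=9). Cumulative: 9
Frame 2: STRIKE. 10 + next two rolls (4+0) = 14. Cumulative: 23
Frame 3: OPEN (4+0=4). Cumulative: 27
Frame 4: OPEN (0+6=6). Cumulative: 33
Frame 5: SPARE (1+9=10). 10 + next roll (2) = 12. Cumulative: 45
Frame 6: OPEN (2+6=8). Cumulative: 53
Frame 7: OPEN (7+1=8). Cumulative: 61
Frame 8: OPEN (3+6=9). Cumulative: 70
Frame 9: SPARE (1+9=10). 10 + next roll (3) = 13. Cumulative: 83
Frame 10: OPEN. Sum of all frame-10 rolls (3+2) = 5. Cumulative: 88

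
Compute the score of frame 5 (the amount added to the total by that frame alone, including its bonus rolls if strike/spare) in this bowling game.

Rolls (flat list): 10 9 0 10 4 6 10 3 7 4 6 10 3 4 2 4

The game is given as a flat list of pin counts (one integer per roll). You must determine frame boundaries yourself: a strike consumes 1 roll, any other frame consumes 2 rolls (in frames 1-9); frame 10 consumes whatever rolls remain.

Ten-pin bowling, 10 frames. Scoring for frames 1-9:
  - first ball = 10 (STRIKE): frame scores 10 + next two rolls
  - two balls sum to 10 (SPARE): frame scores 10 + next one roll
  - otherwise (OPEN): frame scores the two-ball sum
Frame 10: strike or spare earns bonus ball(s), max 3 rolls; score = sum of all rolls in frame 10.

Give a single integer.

Frame 1: STRIKE. 10 + next two rolls (9+0) = 19. Cumulative: 19
Frame 2: OPEN (9+0=9). Cumulative: 28
Frame 3: STRIKE. 10 + next two rolls (4+6) = 20. Cumulative: 48
Frame 4: SPARE (4+6=10). 10 + next roll (10) = 20. Cumulative: 68
Frame 5: STRIKE. 10 + next two rolls (3+7) = 20. Cumulative: 88
Frame 6: SPARE (3+7=10). 10 + next roll (4) = 14. Cumulative: 102
Frame 7: SPARE (4+6=10). 10 + next roll (10) = 20. Cumulative: 122

Answer: 20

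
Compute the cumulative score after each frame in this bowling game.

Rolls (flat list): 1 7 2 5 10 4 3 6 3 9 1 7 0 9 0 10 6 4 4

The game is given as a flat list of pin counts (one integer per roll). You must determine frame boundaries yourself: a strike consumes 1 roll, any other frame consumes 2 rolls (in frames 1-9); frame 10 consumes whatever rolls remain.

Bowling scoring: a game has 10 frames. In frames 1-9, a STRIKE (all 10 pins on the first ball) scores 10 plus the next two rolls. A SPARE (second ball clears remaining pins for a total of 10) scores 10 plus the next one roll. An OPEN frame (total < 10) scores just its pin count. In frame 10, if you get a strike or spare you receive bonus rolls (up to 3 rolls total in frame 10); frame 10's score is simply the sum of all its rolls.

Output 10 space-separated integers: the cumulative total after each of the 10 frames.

Frame 1: OPEN (1+7=8). Cumulative: 8
Frame 2: OPEN (2+5=7). Cumulative: 15
Frame 3: STRIKE. 10 + next two rolls (4+3) = 17. Cumulative: 32
Frame 4: OPEN (4+3=7). Cumulative: 39
Frame 5: OPEN (6+3=9). Cumulative: 48
Frame 6: SPARE (9+1=10). 10 + next roll (7) = 17. Cumulative: 65
Frame 7: OPEN (7+0=7). Cumulative: 72
Frame 8: OPEN (9+0=9). Cumulative: 81
Frame 9: STRIKE. 10 + next two rolls (6+4) = 20. Cumulative: 101
Frame 10: SPARE. Sum of all frame-10 rolls (6+4+4) = 14. Cumulative: 115

Answer: 8 15 32 39 48 65 72 81 101 115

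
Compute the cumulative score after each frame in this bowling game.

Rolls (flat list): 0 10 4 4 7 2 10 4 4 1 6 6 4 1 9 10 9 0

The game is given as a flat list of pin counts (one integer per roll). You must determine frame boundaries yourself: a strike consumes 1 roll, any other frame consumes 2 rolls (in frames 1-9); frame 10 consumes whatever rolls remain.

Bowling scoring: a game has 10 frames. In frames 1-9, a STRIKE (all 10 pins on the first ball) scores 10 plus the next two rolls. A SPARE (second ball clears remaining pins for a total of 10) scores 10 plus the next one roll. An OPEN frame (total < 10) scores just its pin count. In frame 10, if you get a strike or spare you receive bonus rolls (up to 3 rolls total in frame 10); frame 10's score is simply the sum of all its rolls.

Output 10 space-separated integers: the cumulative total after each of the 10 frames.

Frame 1: SPARE (0+10=10). 10 + next roll (4) = 14. Cumulative: 14
Frame 2: OPEN (4+4=8). Cumulative: 22
Frame 3: OPEN (7+2=9). Cumulative: 31
Frame 4: STRIKE. 10 + next two rolls (4+4) = 18. Cumulative: 49
Frame 5: OPEN (4+4=8). Cumulative: 57
Frame 6: OPEN (1+6=7). Cumulative: 64
Frame 7: SPARE (6+4=10). 10 + next roll (1) = 11. Cumulative: 75
Frame 8: SPARE (1+9=10). 10 + next roll (10) = 20. Cumulative: 95
Frame 9: STRIKE. 10 + next two rolls (9+0) = 19. Cumulative: 114
Frame 10: OPEN. Sum of all frame-10 rolls (9+0) = 9. Cumulative: 123

Answer: 14 22 31 49 57 64 75 95 114 123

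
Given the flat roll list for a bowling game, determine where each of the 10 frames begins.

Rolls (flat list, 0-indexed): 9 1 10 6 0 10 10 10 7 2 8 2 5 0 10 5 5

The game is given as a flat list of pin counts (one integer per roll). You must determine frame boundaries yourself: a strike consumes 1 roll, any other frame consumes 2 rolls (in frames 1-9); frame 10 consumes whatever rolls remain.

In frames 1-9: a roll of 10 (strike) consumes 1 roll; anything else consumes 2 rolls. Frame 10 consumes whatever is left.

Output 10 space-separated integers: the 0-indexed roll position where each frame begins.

Answer: 0 2 3 5 6 7 8 10 12 14

Derivation:
Frame 1 starts at roll index 0: rolls=9,1 (sum=10), consumes 2 rolls
Frame 2 starts at roll index 2: roll=10 (strike), consumes 1 roll
Frame 3 starts at roll index 3: rolls=6,0 (sum=6), consumes 2 rolls
Frame 4 starts at roll index 5: roll=10 (strike), consumes 1 roll
Frame 5 starts at roll index 6: roll=10 (strike), consumes 1 roll
Frame 6 starts at roll index 7: roll=10 (strike), consumes 1 roll
Frame 7 starts at roll index 8: rolls=7,2 (sum=9), consumes 2 rolls
Frame 8 starts at roll index 10: rolls=8,2 (sum=10), consumes 2 rolls
Frame 9 starts at roll index 12: rolls=5,0 (sum=5), consumes 2 rolls
Frame 10 starts at roll index 14: 3 remaining rolls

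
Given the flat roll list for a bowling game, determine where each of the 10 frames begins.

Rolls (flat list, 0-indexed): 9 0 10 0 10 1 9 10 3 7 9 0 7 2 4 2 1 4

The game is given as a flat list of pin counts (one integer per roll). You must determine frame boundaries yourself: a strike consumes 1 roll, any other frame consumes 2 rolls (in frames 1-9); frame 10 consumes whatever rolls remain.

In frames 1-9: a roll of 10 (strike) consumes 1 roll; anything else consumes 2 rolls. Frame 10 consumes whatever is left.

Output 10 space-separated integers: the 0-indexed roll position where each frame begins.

Frame 1 starts at roll index 0: rolls=9,0 (sum=9), consumes 2 rolls
Frame 2 starts at roll index 2: roll=10 (strike), consumes 1 roll
Frame 3 starts at roll index 3: rolls=0,10 (sum=10), consumes 2 rolls
Frame 4 starts at roll index 5: rolls=1,9 (sum=10), consumes 2 rolls
Frame 5 starts at roll index 7: roll=10 (strike), consumes 1 roll
Frame 6 starts at roll index 8: rolls=3,7 (sum=10), consumes 2 rolls
Frame 7 starts at roll index 10: rolls=9,0 (sum=9), consumes 2 rolls
Frame 8 starts at roll index 12: rolls=7,2 (sum=9), consumes 2 rolls
Frame 9 starts at roll index 14: rolls=4,2 (sum=6), consumes 2 rolls
Frame 10 starts at roll index 16: 2 remaining rolls

Answer: 0 2 3 5 7 8 10 12 14 16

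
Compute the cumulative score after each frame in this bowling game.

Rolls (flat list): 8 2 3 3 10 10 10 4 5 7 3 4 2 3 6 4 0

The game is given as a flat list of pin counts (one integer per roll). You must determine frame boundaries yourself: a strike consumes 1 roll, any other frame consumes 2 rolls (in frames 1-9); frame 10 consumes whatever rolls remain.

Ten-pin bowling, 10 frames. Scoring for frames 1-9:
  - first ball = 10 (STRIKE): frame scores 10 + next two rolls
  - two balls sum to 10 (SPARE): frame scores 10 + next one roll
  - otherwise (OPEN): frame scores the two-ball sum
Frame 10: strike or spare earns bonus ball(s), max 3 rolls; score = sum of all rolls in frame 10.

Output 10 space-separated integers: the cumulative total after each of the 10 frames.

Answer: 13 19 49 73 92 101 115 121 130 134

Derivation:
Frame 1: SPARE (8+2=10). 10 + next roll (3) = 13. Cumulative: 13
Frame 2: OPEN (3+3=6). Cumulative: 19
Frame 3: STRIKE. 10 + next two rolls (10+10) = 30. Cumulative: 49
Frame 4: STRIKE. 10 + next two rolls (10+4) = 24. Cumulative: 73
Frame 5: STRIKE. 10 + next two rolls (4+5) = 19. Cumulative: 92
Frame 6: OPEN (4+5=9). Cumulative: 101
Frame 7: SPARE (7+3=10). 10 + next roll (4) = 14. Cumulative: 115
Frame 8: OPEN (4+2=6). Cumulative: 121
Frame 9: OPEN (3+6=9). Cumulative: 130
Frame 10: OPEN. Sum of all frame-10 rolls (4+0) = 4. Cumulative: 134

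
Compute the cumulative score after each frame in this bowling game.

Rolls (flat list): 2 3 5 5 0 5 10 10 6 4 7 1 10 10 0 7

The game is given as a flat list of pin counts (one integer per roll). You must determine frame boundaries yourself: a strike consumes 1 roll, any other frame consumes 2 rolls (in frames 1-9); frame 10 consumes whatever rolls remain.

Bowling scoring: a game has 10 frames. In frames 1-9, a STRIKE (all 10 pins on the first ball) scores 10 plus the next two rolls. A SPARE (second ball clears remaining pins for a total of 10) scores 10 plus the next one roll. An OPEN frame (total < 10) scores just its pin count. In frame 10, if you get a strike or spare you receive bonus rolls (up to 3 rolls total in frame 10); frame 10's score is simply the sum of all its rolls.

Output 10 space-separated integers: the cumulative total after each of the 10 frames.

Answer: 5 15 20 46 66 83 91 111 128 135

Derivation:
Frame 1: OPEN (2+3=5). Cumulative: 5
Frame 2: SPARE (5+5=10). 10 + next roll (0) = 10. Cumulative: 15
Frame 3: OPEN (0+5=5). Cumulative: 20
Frame 4: STRIKE. 10 + next two rolls (10+6) = 26. Cumulative: 46
Frame 5: STRIKE. 10 + next two rolls (6+4) = 20. Cumulative: 66
Frame 6: SPARE (6+4=10). 10 + next roll (7) = 17. Cumulative: 83
Frame 7: OPEN (7+1=8). Cumulative: 91
Frame 8: STRIKE. 10 + next two rolls (10+0) = 20. Cumulative: 111
Frame 9: STRIKE. 10 + next two rolls (0+7) = 17. Cumulative: 128
Frame 10: OPEN. Sum of all frame-10 rolls (0+7) = 7. Cumulative: 135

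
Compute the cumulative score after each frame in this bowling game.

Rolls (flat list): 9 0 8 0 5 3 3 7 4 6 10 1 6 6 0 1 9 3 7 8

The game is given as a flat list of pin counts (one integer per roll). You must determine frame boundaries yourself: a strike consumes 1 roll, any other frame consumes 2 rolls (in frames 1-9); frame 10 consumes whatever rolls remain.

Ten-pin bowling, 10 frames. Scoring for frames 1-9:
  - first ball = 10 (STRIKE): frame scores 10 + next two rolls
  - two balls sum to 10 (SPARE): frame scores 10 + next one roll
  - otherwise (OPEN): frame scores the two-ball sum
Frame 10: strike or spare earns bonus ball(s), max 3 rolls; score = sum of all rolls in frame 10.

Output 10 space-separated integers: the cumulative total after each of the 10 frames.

Answer: 9 17 25 39 59 76 83 89 102 120

Derivation:
Frame 1: OPEN (9+0=9). Cumulative: 9
Frame 2: OPEN (8+0=8). Cumulative: 17
Frame 3: OPEN (5+3=8). Cumulative: 25
Frame 4: SPARE (3+7=10). 10 + next roll (4) = 14. Cumulative: 39
Frame 5: SPARE (4+6=10). 10 + next roll (10) = 20. Cumulative: 59
Frame 6: STRIKE. 10 + next two rolls (1+6) = 17. Cumulative: 76
Frame 7: OPEN (1+6=7). Cumulative: 83
Frame 8: OPEN (6+0=6). Cumulative: 89
Frame 9: SPARE (1+9=10). 10 + next roll (3) = 13. Cumulative: 102
Frame 10: SPARE. Sum of all frame-10 rolls (3+7+8) = 18. Cumulative: 120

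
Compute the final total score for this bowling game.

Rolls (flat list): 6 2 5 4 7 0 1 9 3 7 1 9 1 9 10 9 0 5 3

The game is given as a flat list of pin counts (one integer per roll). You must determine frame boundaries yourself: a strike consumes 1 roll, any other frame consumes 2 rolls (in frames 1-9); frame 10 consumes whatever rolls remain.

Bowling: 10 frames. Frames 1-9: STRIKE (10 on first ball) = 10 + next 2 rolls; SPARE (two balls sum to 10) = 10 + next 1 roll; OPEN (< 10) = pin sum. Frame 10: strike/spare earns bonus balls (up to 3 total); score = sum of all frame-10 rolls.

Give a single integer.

Frame 1: OPEN (6+2=8). Cumulative: 8
Frame 2: OPEN (5+4=9). Cumulative: 17
Frame 3: OPEN (7+0=7). Cumulative: 24
Frame 4: SPARE (1+9=10). 10 + next roll (3) = 13. Cumulative: 37
Frame 5: SPARE (3+7=10). 10 + next roll (1) = 11. Cumulative: 48
Frame 6: SPARE (1+9=10). 10 + next roll (1) = 11. Cumulative: 59
Frame 7: SPARE (1+9=10). 10 + next roll (10) = 20. Cumulative: 79
Frame 8: STRIKE. 10 + next two rolls (9+0) = 19. Cumulative: 98
Frame 9: OPEN (9+0=9). Cumulative: 107
Frame 10: OPEN. Sum of all frame-10 rolls (5+3) = 8. Cumulative: 115

Answer: 115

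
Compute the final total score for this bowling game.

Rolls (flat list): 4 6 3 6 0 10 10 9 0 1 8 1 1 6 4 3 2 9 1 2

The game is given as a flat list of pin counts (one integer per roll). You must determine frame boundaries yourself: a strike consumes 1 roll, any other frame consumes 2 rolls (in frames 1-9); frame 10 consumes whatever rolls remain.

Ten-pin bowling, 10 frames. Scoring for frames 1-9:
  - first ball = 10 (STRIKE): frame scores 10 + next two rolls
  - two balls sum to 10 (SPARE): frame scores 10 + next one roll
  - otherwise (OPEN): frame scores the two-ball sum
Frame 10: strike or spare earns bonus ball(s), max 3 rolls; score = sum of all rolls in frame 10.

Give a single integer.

Answer: 111

Derivation:
Frame 1: SPARE (4+6=10). 10 + next roll (3) = 13. Cumulative: 13
Frame 2: OPEN (3+6=9). Cumulative: 22
Frame 3: SPARE (0+10=10). 10 + next roll (10) = 20. Cumulative: 42
Frame 4: STRIKE. 10 + next two rolls (9+0) = 19. Cumulative: 61
Frame 5: OPEN (9+0=9). Cumulative: 70
Frame 6: OPEN (1+8=9). Cumulative: 79
Frame 7: OPEN (1+1=2). Cumulative: 81
Frame 8: SPARE (6+4=10). 10 + next roll (3) = 13. Cumulative: 94
Frame 9: OPEN (3+2=5). Cumulative: 99
Frame 10: SPARE. Sum of all frame-10 rolls (9+1+2) = 12. Cumulative: 111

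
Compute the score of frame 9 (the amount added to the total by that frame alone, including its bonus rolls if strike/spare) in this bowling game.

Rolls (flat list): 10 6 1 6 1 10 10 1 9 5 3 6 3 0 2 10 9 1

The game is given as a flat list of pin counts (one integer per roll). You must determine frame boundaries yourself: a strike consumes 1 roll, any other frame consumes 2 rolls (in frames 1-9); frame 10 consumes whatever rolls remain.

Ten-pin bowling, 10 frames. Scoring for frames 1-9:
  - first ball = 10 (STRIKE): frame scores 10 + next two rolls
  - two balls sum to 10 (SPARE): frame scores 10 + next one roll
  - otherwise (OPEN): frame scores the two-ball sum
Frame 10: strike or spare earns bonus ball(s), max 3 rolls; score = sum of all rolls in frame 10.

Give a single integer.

Frame 1: STRIKE. 10 + next two rolls (6+1) = 17. Cumulative: 17
Frame 2: OPEN (6+1=7). Cumulative: 24
Frame 3: OPEN (6+1=7). Cumulative: 31
Frame 4: STRIKE. 10 + next two rolls (10+1) = 21. Cumulative: 52
Frame 5: STRIKE. 10 + next two rolls (1+9) = 20. Cumulative: 72
Frame 6: SPARE (1+9=10). 10 + next roll (5) = 15. Cumulative: 87
Frame 7: OPEN (5+3=8). Cumulative: 95
Frame 8: OPEN (6+3=9). Cumulative: 104
Frame 9: OPEN (0+2=2). Cumulative: 106
Frame 10: STRIKE. Sum of all frame-10 rolls (10+9+1) = 20. Cumulative: 126

Answer: 2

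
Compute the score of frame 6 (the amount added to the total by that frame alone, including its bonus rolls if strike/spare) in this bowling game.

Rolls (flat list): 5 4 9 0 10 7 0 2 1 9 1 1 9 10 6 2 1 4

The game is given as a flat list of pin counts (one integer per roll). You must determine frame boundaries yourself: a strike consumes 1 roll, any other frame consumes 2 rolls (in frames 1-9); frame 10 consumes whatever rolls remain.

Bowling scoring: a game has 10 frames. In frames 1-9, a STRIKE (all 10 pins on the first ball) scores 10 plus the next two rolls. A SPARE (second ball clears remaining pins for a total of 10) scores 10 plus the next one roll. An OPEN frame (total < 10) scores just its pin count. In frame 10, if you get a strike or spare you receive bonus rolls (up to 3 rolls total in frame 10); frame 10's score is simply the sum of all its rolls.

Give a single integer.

Frame 1: OPEN (5+4=9). Cumulative: 9
Frame 2: OPEN (9+0=9). Cumulative: 18
Frame 3: STRIKE. 10 + next two rolls (7+0) = 17. Cumulative: 35
Frame 4: OPEN (7+0=7). Cumulative: 42
Frame 5: OPEN (2+1=3). Cumulative: 45
Frame 6: SPARE (9+1=10). 10 + next roll (1) = 11. Cumulative: 56
Frame 7: SPARE (1+9=10). 10 + next roll (10) = 20. Cumulative: 76
Frame 8: STRIKE. 10 + next two rolls (6+2) = 18. Cumulative: 94

Answer: 11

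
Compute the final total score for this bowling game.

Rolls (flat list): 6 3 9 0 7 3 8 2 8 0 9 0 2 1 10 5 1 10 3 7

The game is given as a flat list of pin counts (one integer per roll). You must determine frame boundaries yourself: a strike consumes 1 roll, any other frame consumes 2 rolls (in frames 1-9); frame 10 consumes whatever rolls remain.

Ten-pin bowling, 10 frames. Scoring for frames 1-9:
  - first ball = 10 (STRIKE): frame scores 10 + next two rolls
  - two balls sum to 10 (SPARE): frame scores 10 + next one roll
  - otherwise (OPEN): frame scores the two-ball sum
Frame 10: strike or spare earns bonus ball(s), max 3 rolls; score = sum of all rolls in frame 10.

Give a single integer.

Answer: 116

Derivation:
Frame 1: OPEN (6+3=9). Cumulative: 9
Frame 2: OPEN (9+0=9). Cumulative: 18
Frame 3: SPARE (7+3=10). 10 + next roll (8) = 18. Cumulative: 36
Frame 4: SPARE (8+2=10). 10 + next roll (8) = 18. Cumulative: 54
Frame 5: OPEN (8+0=8). Cumulative: 62
Frame 6: OPEN (9+0=9). Cumulative: 71
Frame 7: OPEN (2+1=3). Cumulative: 74
Frame 8: STRIKE. 10 + next two rolls (5+1) = 16. Cumulative: 90
Frame 9: OPEN (5+1=6). Cumulative: 96
Frame 10: STRIKE. Sum of all frame-10 rolls (10+3+7) = 20. Cumulative: 116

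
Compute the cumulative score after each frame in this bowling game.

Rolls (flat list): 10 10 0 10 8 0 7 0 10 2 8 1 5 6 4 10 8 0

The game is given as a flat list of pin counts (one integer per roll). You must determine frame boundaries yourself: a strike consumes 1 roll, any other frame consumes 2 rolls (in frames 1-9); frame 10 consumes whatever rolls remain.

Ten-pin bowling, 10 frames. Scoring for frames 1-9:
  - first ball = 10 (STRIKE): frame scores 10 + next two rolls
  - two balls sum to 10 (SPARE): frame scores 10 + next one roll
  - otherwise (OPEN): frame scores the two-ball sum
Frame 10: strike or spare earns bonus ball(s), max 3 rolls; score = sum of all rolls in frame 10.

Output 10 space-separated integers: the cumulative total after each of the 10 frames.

Frame 1: STRIKE. 10 + next two rolls (10+0) = 20. Cumulative: 20
Frame 2: STRIKE. 10 + next two rolls (0+10) = 20. Cumulative: 40
Frame 3: SPARE (0+10=10). 10 + next roll (8) = 18. Cumulative: 58
Frame 4: OPEN (8+0=8). Cumulative: 66
Frame 5: OPEN (7+0=7). Cumulative: 73
Frame 6: STRIKE. 10 + next two rolls (2+8) = 20. Cumulative: 93
Frame 7: SPARE (2+8=10). 10 + next roll (1) = 11. Cumulative: 104
Frame 8: OPEN (1+5=6). Cumulative: 110
Frame 9: SPARE (6+4=10). 10 + next roll (10) = 20. Cumulative: 130
Frame 10: STRIKE. Sum of all frame-10 rolls (10+8+0) = 18. Cumulative: 148

Answer: 20 40 58 66 73 93 104 110 130 148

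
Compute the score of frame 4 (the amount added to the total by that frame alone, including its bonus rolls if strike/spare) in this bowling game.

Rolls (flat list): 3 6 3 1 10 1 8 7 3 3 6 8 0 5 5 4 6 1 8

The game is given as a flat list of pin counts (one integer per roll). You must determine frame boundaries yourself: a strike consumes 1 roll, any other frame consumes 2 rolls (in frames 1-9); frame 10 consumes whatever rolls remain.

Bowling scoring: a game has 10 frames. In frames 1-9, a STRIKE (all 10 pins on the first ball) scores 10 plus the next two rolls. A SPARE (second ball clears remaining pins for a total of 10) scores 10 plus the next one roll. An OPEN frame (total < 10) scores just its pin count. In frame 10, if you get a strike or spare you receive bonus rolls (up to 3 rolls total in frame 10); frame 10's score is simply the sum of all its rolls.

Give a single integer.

Answer: 9

Derivation:
Frame 1: OPEN (3+6=9). Cumulative: 9
Frame 2: OPEN (3+1=4). Cumulative: 13
Frame 3: STRIKE. 10 + next two rolls (1+8) = 19. Cumulative: 32
Frame 4: OPEN (1+8=9). Cumulative: 41
Frame 5: SPARE (7+3=10). 10 + next roll (3) = 13. Cumulative: 54
Frame 6: OPEN (3+6=9). Cumulative: 63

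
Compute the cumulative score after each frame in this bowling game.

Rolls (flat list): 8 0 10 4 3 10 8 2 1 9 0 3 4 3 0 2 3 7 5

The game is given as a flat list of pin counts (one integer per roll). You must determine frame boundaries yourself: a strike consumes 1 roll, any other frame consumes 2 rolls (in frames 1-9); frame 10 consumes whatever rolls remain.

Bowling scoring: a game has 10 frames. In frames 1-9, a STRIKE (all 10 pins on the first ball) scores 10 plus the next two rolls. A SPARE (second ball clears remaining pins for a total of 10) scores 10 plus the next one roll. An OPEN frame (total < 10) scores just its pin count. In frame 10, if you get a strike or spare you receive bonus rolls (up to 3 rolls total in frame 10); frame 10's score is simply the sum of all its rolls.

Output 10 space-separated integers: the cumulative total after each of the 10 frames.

Answer: 8 25 32 52 63 73 76 83 85 100

Derivation:
Frame 1: OPEN (8+0=8). Cumulative: 8
Frame 2: STRIKE. 10 + next two rolls (4+3) = 17. Cumulative: 25
Frame 3: OPEN (4+3=7). Cumulative: 32
Frame 4: STRIKE. 10 + next two rolls (8+2) = 20. Cumulative: 52
Frame 5: SPARE (8+2=10). 10 + next roll (1) = 11. Cumulative: 63
Frame 6: SPARE (1+9=10). 10 + next roll (0) = 10. Cumulative: 73
Frame 7: OPEN (0+3=3). Cumulative: 76
Frame 8: OPEN (4+3=7). Cumulative: 83
Frame 9: OPEN (0+2=2). Cumulative: 85
Frame 10: SPARE. Sum of all frame-10 rolls (3+7+5) = 15. Cumulative: 100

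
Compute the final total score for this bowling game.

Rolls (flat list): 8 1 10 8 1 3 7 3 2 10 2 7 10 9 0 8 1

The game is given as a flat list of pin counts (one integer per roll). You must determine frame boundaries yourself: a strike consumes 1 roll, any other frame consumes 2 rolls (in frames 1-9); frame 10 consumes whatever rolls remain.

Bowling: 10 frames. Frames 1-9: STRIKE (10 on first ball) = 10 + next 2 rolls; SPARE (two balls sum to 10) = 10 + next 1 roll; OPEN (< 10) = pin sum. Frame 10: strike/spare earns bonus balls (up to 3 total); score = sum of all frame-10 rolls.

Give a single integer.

Answer: 120

Derivation:
Frame 1: OPEN (8+1=9). Cumulative: 9
Frame 2: STRIKE. 10 + next two rolls (8+1) = 19. Cumulative: 28
Frame 3: OPEN (8+1=9). Cumulative: 37
Frame 4: SPARE (3+7=10). 10 + next roll (3) = 13. Cumulative: 50
Frame 5: OPEN (3+2=5). Cumulative: 55
Frame 6: STRIKE. 10 + next two rolls (2+7) = 19. Cumulative: 74
Frame 7: OPEN (2+7=9). Cumulative: 83
Frame 8: STRIKE. 10 + next two rolls (9+0) = 19. Cumulative: 102
Frame 9: OPEN (9+0=9). Cumulative: 111
Frame 10: OPEN. Sum of all frame-10 rolls (8+1) = 9. Cumulative: 120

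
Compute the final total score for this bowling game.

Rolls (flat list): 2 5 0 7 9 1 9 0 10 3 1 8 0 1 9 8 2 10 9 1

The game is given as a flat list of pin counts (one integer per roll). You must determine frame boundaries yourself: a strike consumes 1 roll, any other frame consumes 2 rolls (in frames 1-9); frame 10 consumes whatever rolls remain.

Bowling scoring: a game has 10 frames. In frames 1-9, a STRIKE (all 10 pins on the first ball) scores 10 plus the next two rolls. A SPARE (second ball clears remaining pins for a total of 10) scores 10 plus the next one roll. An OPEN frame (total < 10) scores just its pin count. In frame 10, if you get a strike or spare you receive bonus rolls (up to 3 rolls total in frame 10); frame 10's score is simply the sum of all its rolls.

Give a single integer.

Answer: 126

Derivation:
Frame 1: OPEN (2+5=7). Cumulative: 7
Frame 2: OPEN (0+7=7). Cumulative: 14
Frame 3: SPARE (9+1=10). 10 + next roll (9) = 19. Cumulative: 33
Frame 4: OPEN (9+0=9). Cumulative: 42
Frame 5: STRIKE. 10 + next two rolls (3+1) = 14. Cumulative: 56
Frame 6: OPEN (3+1=4). Cumulative: 60
Frame 7: OPEN (8+0=8). Cumulative: 68
Frame 8: SPARE (1+9=10). 10 + next roll (8) = 18. Cumulative: 86
Frame 9: SPARE (8+2=10). 10 + next roll (10) = 20. Cumulative: 106
Frame 10: STRIKE. Sum of all frame-10 rolls (10+9+1) = 20. Cumulative: 126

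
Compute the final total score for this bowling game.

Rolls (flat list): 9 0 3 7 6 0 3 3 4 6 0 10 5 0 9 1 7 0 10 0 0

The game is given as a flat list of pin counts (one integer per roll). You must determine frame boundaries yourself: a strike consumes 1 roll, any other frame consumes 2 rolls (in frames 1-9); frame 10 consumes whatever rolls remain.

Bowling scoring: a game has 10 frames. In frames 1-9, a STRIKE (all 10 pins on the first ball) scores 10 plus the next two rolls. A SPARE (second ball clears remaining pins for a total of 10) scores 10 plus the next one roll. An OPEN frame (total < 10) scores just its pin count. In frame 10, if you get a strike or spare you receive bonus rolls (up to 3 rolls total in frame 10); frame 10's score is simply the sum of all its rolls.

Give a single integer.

Frame 1: OPEN (9+0=9). Cumulative: 9
Frame 2: SPARE (3+7=10). 10 + next roll (6) = 16. Cumulative: 25
Frame 3: OPEN (6+0=6). Cumulative: 31
Frame 4: OPEN (3+3=6). Cumulative: 37
Frame 5: SPARE (4+6=10). 10 + next roll (0) = 10. Cumulative: 47
Frame 6: SPARE (0+10=10). 10 + next roll (5) = 15. Cumulative: 62
Frame 7: OPEN (5+0=5). Cumulative: 67
Frame 8: SPARE (9+1=10). 10 + next roll (7) = 17. Cumulative: 84
Frame 9: OPEN (7+0=7). Cumulative: 91
Frame 10: STRIKE. Sum of all frame-10 rolls (10+0+0) = 10. Cumulative: 101

Answer: 101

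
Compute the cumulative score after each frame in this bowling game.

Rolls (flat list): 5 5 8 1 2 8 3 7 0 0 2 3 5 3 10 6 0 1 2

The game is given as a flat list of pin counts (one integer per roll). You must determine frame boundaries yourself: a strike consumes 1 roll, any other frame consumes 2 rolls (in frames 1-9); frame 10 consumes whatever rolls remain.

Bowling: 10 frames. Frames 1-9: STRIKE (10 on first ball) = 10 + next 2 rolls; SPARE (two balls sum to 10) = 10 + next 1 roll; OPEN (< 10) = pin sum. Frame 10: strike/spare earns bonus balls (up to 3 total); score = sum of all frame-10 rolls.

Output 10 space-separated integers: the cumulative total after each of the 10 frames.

Answer: 18 27 40 50 50 55 63 79 85 88

Derivation:
Frame 1: SPARE (5+5=10). 10 + next roll (8) = 18. Cumulative: 18
Frame 2: OPEN (8+1=9). Cumulative: 27
Frame 3: SPARE (2+8=10). 10 + next roll (3) = 13. Cumulative: 40
Frame 4: SPARE (3+7=10). 10 + next roll (0) = 10. Cumulative: 50
Frame 5: OPEN (0+0=0). Cumulative: 50
Frame 6: OPEN (2+3=5). Cumulative: 55
Frame 7: OPEN (5+3=8). Cumulative: 63
Frame 8: STRIKE. 10 + next two rolls (6+0) = 16. Cumulative: 79
Frame 9: OPEN (6+0=6). Cumulative: 85
Frame 10: OPEN. Sum of all frame-10 rolls (1+2) = 3. Cumulative: 88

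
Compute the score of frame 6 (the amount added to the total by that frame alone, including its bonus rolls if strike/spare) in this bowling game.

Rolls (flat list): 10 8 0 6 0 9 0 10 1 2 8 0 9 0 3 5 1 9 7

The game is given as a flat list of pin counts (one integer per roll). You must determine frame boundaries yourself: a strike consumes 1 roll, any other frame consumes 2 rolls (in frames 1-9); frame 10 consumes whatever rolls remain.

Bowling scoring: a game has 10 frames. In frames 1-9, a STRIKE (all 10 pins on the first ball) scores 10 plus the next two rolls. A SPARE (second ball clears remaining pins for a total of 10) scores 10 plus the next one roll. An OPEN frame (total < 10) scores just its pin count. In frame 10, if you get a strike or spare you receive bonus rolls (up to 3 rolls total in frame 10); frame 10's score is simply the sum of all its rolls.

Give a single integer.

Frame 1: STRIKE. 10 + next two rolls (8+0) = 18. Cumulative: 18
Frame 2: OPEN (8+0=8). Cumulative: 26
Frame 3: OPEN (6+0=6). Cumulative: 32
Frame 4: OPEN (9+0=9). Cumulative: 41
Frame 5: STRIKE. 10 + next two rolls (1+2) = 13. Cumulative: 54
Frame 6: OPEN (1+2=3). Cumulative: 57
Frame 7: OPEN (8+0=8). Cumulative: 65
Frame 8: OPEN (9+0=9). Cumulative: 74

Answer: 3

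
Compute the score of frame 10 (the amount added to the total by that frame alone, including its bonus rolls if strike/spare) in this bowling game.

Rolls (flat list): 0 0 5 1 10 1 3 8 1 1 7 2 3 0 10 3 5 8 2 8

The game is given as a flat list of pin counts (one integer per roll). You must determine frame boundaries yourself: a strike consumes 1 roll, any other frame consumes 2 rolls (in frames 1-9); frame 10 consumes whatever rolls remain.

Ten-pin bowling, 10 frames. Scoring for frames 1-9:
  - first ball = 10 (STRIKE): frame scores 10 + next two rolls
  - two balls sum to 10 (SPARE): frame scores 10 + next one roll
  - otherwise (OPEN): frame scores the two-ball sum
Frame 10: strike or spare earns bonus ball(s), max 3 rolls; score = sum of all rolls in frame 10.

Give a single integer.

Frame 1: OPEN (0+0=0). Cumulative: 0
Frame 2: OPEN (5+1=6). Cumulative: 6
Frame 3: STRIKE. 10 + next two rolls (1+3) = 14. Cumulative: 20
Frame 4: OPEN (1+3=4). Cumulative: 24
Frame 5: OPEN (8+1=9). Cumulative: 33
Frame 6: OPEN (1+7=8). Cumulative: 41
Frame 7: OPEN (2+3=5). Cumulative: 46
Frame 8: SPARE (0+10=10). 10 + next roll (3) = 13. Cumulative: 59
Frame 9: OPEN (3+5=8). Cumulative: 67
Frame 10: SPARE. Sum of all frame-10 rolls (8+2+8) = 18. Cumulative: 85

Answer: 18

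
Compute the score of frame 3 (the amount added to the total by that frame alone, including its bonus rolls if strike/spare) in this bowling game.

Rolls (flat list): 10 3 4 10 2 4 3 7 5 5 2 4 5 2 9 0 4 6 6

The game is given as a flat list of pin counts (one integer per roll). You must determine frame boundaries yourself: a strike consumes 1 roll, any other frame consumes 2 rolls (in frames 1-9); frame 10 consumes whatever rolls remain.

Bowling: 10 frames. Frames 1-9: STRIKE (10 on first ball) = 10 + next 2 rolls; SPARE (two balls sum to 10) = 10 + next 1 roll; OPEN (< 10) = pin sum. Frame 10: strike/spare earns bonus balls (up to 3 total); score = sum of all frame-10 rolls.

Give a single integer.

Answer: 16

Derivation:
Frame 1: STRIKE. 10 + next two rolls (3+4) = 17. Cumulative: 17
Frame 2: OPEN (3+4=7). Cumulative: 24
Frame 3: STRIKE. 10 + next two rolls (2+4) = 16. Cumulative: 40
Frame 4: OPEN (2+4=6). Cumulative: 46
Frame 5: SPARE (3+7=10). 10 + next roll (5) = 15. Cumulative: 61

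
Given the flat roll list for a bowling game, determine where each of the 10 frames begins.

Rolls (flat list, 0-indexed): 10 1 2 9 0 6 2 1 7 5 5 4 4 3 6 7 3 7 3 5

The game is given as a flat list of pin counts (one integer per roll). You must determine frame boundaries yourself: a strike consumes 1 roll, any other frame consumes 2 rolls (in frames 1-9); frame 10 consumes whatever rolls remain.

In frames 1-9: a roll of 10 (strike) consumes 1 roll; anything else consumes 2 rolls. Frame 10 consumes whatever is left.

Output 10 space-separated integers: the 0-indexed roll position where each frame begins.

Frame 1 starts at roll index 0: roll=10 (strike), consumes 1 roll
Frame 2 starts at roll index 1: rolls=1,2 (sum=3), consumes 2 rolls
Frame 3 starts at roll index 3: rolls=9,0 (sum=9), consumes 2 rolls
Frame 4 starts at roll index 5: rolls=6,2 (sum=8), consumes 2 rolls
Frame 5 starts at roll index 7: rolls=1,7 (sum=8), consumes 2 rolls
Frame 6 starts at roll index 9: rolls=5,5 (sum=10), consumes 2 rolls
Frame 7 starts at roll index 11: rolls=4,4 (sum=8), consumes 2 rolls
Frame 8 starts at roll index 13: rolls=3,6 (sum=9), consumes 2 rolls
Frame 9 starts at roll index 15: rolls=7,3 (sum=10), consumes 2 rolls
Frame 10 starts at roll index 17: 3 remaining rolls

Answer: 0 1 3 5 7 9 11 13 15 17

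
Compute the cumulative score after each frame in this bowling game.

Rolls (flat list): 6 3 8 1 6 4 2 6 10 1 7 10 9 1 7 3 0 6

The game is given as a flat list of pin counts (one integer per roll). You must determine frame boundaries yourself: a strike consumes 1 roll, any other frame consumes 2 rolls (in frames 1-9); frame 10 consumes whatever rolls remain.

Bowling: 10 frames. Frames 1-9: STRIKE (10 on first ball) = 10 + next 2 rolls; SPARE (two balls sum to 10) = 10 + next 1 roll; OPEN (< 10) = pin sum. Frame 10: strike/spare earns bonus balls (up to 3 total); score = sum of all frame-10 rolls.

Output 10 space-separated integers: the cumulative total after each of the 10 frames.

Answer: 9 18 30 38 56 64 84 101 111 117

Derivation:
Frame 1: OPEN (6+3=9). Cumulative: 9
Frame 2: OPEN (8+1=9). Cumulative: 18
Frame 3: SPARE (6+4=10). 10 + next roll (2) = 12. Cumulative: 30
Frame 4: OPEN (2+6=8). Cumulative: 38
Frame 5: STRIKE. 10 + next two rolls (1+7) = 18. Cumulative: 56
Frame 6: OPEN (1+7=8). Cumulative: 64
Frame 7: STRIKE. 10 + next two rolls (9+1) = 20. Cumulative: 84
Frame 8: SPARE (9+1=10). 10 + next roll (7) = 17. Cumulative: 101
Frame 9: SPARE (7+3=10). 10 + next roll (0) = 10. Cumulative: 111
Frame 10: OPEN. Sum of all frame-10 rolls (0+6) = 6. Cumulative: 117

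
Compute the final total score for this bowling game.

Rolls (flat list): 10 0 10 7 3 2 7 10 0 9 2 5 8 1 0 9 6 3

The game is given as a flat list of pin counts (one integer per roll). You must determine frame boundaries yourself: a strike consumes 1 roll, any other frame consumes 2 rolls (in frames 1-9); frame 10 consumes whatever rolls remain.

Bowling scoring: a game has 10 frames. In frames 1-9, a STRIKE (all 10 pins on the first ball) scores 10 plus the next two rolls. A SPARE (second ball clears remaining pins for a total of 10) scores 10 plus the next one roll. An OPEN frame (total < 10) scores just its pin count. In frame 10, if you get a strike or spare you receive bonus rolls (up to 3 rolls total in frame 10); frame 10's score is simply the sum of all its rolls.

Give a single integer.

Answer: 120

Derivation:
Frame 1: STRIKE. 10 + next two rolls (0+10) = 20. Cumulative: 20
Frame 2: SPARE (0+10=10). 10 + next roll (7) = 17. Cumulative: 37
Frame 3: SPARE (7+3=10). 10 + next roll (2) = 12. Cumulative: 49
Frame 4: OPEN (2+7=9). Cumulative: 58
Frame 5: STRIKE. 10 + next two rolls (0+9) = 19. Cumulative: 77
Frame 6: OPEN (0+9=9). Cumulative: 86
Frame 7: OPEN (2+5=7). Cumulative: 93
Frame 8: OPEN (8+1=9). Cumulative: 102
Frame 9: OPEN (0+9=9). Cumulative: 111
Frame 10: OPEN. Sum of all frame-10 rolls (6+3) = 9. Cumulative: 120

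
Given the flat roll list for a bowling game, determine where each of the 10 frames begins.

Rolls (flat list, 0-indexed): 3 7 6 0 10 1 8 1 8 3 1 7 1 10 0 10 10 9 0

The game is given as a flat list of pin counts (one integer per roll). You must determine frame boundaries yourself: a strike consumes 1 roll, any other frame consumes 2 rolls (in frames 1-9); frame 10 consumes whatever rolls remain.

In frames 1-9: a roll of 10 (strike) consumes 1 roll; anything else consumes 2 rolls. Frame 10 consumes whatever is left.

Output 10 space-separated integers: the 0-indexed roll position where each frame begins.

Frame 1 starts at roll index 0: rolls=3,7 (sum=10), consumes 2 rolls
Frame 2 starts at roll index 2: rolls=6,0 (sum=6), consumes 2 rolls
Frame 3 starts at roll index 4: roll=10 (strike), consumes 1 roll
Frame 4 starts at roll index 5: rolls=1,8 (sum=9), consumes 2 rolls
Frame 5 starts at roll index 7: rolls=1,8 (sum=9), consumes 2 rolls
Frame 6 starts at roll index 9: rolls=3,1 (sum=4), consumes 2 rolls
Frame 7 starts at roll index 11: rolls=7,1 (sum=8), consumes 2 rolls
Frame 8 starts at roll index 13: roll=10 (strike), consumes 1 roll
Frame 9 starts at roll index 14: rolls=0,10 (sum=10), consumes 2 rolls
Frame 10 starts at roll index 16: 3 remaining rolls

Answer: 0 2 4 5 7 9 11 13 14 16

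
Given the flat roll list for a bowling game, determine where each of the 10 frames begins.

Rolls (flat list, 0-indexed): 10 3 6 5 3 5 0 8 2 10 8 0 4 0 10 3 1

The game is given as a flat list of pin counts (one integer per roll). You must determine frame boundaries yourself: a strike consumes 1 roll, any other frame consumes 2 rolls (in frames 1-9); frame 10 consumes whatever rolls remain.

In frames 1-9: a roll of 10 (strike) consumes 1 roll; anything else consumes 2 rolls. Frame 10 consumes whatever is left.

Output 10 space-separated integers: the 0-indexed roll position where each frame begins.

Answer: 0 1 3 5 7 9 10 12 14 15

Derivation:
Frame 1 starts at roll index 0: roll=10 (strike), consumes 1 roll
Frame 2 starts at roll index 1: rolls=3,6 (sum=9), consumes 2 rolls
Frame 3 starts at roll index 3: rolls=5,3 (sum=8), consumes 2 rolls
Frame 4 starts at roll index 5: rolls=5,0 (sum=5), consumes 2 rolls
Frame 5 starts at roll index 7: rolls=8,2 (sum=10), consumes 2 rolls
Frame 6 starts at roll index 9: roll=10 (strike), consumes 1 roll
Frame 7 starts at roll index 10: rolls=8,0 (sum=8), consumes 2 rolls
Frame 8 starts at roll index 12: rolls=4,0 (sum=4), consumes 2 rolls
Frame 9 starts at roll index 14: roll=10 (strike), consumes 1 roll
Frame 10 starts at roll index 15: 2 remaining rolls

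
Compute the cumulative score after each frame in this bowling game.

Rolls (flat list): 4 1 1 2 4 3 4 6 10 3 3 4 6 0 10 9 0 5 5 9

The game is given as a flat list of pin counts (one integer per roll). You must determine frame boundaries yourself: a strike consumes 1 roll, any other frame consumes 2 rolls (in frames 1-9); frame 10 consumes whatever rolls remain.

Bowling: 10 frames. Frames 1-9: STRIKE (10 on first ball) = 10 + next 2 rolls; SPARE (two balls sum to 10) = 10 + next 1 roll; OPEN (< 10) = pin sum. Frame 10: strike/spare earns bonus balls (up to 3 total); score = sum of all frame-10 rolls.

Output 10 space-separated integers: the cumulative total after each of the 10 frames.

Answer: 5 8 15 35 51 57 67 86 95 114

Derivation:
Frame 1: OPEN (4+1=5). Cumulative: 5
Frame 2: OPEN (1+2=3). Cumulative: 8
Frame 3: OPEN (4+3=7). Cumulative: 15
Frame 4: SPARE (4+6=10). 10 + next roll (10) = 20. Cumulative: 35
Frame 5: STRIKE. 10 + next two rolls (3+3) = 16. Cumulative: 51
Frame 6: OPEN (3+3=6). Cumulative: 57
Frame 7: SPARE (4+6=10). 10 + next roll (0) = 10. Cumulative: 67
Frame 8: SPARE (0+10=10). 10 + next roll (9) = 19. Cumulative: 86
Frame 9: OPEN (9+0=9). Cumulative: 95
Frame 10: SPARE. Sum of all frame-10 rolls (5+5+9) = 19. Cumulative: 114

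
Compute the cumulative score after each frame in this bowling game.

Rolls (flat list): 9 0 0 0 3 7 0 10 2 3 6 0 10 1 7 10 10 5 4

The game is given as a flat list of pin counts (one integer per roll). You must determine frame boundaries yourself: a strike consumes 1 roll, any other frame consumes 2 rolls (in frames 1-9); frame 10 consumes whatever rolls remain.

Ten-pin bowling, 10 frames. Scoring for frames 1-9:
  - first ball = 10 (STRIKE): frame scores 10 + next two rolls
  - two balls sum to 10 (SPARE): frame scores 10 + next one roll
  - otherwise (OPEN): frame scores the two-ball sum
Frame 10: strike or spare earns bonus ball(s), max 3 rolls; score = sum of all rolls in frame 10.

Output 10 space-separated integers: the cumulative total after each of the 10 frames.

Answer: 9 9 19 31 36 42 60 68 93 112

Derivation:
Frame 1: OPEN (9+0=9). Cumulative: 9
Frame 2: OPEN (0+0=0). Cumulative: 9
Frame 3: SPARE (3+7=10). 10 + next roll (0) = 10. Cumulative: 19
Frame 4: SPARE (0+10=10). 10 + next roll (2) = 12. Cumulative: 31
Frame 5: OPEN (2+3=5). Cumulative: 36
Frame 6: OPEN (6+0=6). Cumulative: 42
Frame 7: STRIKE. 10 + next two rolls (1+7) = 18. Cumulative: 60
Frame 8: OPEN (1+7=8). Cumulative: 68
Frame 9: STRIKE. 10 + next two rolls (10+5) = 25. Cumulative: 93
Frame 10: STRIKE. Sum of all frame-10 rolls (10+5+4) = 19. Cumulative: 112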